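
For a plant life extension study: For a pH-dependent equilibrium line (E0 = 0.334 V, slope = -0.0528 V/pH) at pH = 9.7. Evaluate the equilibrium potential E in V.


Apply the Pourbaix line equation: E = E0 + slope*pH
E = 0.334 + (-0.0528)*9.7 = 0.334 + (-0.51216) = -0.17816 V
Rounded to 4 decimal places: E = -0.1782 V

-0.1782 V


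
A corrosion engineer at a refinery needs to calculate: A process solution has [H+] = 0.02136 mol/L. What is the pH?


pH = −log10[H+]
pH = −log10(0.02136) = 1.67

1.67


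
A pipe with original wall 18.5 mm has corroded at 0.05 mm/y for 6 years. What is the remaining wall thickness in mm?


Remaining wall = original − CR × time
t = 18.5 − 0.05*6 = 18.5 − 0.3 = 18.2 mm

18.2 mm


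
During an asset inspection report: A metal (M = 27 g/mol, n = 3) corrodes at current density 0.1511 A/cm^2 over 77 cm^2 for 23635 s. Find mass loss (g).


Apply Faraday's law: m = i*A*t*M / (n*F)
Total charge passed Q = i*A*t = 0.1511*77*23635 = 274986.1345 C
m = Q*M/(n*F) = 274986.1345*27/(3*96485) = 25.65036 g

25.65036 g


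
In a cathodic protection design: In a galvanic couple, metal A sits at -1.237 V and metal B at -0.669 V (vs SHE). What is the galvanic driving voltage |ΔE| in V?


Driving voltage is the absolute potential difference.
|ΔE| = |-1.237 − (-0.669)| = 0.568 V

0.568 V


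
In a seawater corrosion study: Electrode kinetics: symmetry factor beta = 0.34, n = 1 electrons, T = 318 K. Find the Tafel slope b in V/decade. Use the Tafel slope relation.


Apply the Tafel slope relation: b = 2.303*R*T/(beta*n*F)
Numerator: 2.303 * 8.314 * 318 = 6088.79
Denominator: 0.34 * 1 * 96485 = 32804.9
b = 6088.79 / 32804.9 = 0.1856 V/decade

0.1856 V/decade


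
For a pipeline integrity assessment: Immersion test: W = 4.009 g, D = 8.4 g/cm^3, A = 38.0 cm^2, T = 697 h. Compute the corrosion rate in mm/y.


Apply the mm/y weight-loss relation: CR = 87600 * W / (D * A * T)
Numerator: 87600 * 4.009 = 351188.4
Denominator: 8.4 * 38.0 * 697 = 222482.4
CR = 351188.4 / 222482.4 = 1.5785 mm/y

1.5785 mm/y


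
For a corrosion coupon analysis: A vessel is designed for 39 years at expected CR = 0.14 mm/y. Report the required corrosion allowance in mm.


Corrosion allowance = CR × design life
CA = 0.14 * 39 = 5.46 mm

5.46 mm


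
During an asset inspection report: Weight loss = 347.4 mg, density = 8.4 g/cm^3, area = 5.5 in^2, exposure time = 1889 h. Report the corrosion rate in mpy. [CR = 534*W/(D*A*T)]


Apply the mpy weight-loss relation: CR = 534 * W / (D * A * T)
Numerator: 534 * 347.4 = 185511.6
Denominator: 8.4 * 5.5 * 1889 = 87271.8
CR = 185511.6 / 87271.8 = 2.126 mpy

2.126 mpy


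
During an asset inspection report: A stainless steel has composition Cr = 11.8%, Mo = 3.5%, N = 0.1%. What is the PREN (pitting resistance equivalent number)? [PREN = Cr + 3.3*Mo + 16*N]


Apply the PREN formula: PREN = Cr + 3.3*Mo + 16*N
PREN = 11.8 + 3.3*3.5 + 16*0.1
PREN = 11.8 + 11.55 + 1.6 = 24.95

24.95


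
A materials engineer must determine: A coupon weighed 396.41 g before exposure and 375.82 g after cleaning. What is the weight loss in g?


Weight loss = initial − final
WL = 396.41 − 375.82 = 20.59 g

20.59 g


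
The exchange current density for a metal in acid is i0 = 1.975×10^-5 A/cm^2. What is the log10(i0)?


i0 = 1.975×10^-5 A/cm^2
log10(i0) = -4.704

-4.704


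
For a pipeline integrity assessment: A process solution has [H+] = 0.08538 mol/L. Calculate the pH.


pH = −log10[H+]
pH = −log10(0.08538) = 1.07

1.07


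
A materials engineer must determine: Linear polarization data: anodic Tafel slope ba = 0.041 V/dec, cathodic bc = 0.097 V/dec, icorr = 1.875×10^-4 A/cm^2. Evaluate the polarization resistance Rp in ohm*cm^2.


Apply the Stern-Geary equation: Rp = ba*bc / (2.303*icorr*(ba+bc))
ba*bc = 0.041*0.097 = 0.003977
ba+bc = 0.138; 2.303*icorr*(ba+bc) = 2.303*1.875×10^-4*0.138 = 5.9590125×10^-5
Rp = 0.003977 / 5.9590125×10^-5 = 66.7 ohm*cm^2

66.7 ohm*cm^2


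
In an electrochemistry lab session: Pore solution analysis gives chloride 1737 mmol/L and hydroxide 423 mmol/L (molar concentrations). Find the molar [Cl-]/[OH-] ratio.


Threshold parameter = [Cl-] / [OH-] (molar basis; both in mmol/L, so units cancel)
Ratio = 1737 / 423 = 4.11

4.11


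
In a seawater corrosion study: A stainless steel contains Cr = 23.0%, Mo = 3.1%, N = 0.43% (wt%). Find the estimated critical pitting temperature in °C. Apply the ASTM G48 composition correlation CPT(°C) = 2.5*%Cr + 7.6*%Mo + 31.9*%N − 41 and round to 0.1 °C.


Apply the ASTM G48 empirical CPT estimate: CPT(°C) = 2.5*%Cr + 7.6*%Mo + 31.9*%N − 41
2.5*23.0 = 57.5; 7.6*3.1 = 23.56; 31.9*0.43 = 13.717
CPT = 57.5 + 23.56 + 13.717 − 41 = 53.777 °C
Rounded to 0.1 °C: CPT ≈ 53.8 °C

53.8 °C


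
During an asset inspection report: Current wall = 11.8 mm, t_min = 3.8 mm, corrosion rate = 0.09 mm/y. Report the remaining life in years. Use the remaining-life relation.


Apply the remaining-life relation: RL = (t_current − t_min) / CR
RL = (11.8 − 3.8) / 0.09 = 8.0 / 0.09 = 88.9 years

88.9 years


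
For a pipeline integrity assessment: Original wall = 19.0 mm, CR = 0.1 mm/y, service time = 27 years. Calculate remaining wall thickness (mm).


Remaining wall = original − CR × time
t = 19.0 − 0.1*27 = 19.0 − 2.7 = 16.3 mm

16.3 mm


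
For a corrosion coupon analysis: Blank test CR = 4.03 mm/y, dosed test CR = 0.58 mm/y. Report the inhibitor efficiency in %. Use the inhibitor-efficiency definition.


Apply the inhibitor-efficiency definition: IE = (CR_blank − CR_inh)/CR_blank × 100
IE = (4.03 − 0.58) / 4.03 × 100
IE = 3.45 / 4.03 × 100 = 85.6 %

85.6 %


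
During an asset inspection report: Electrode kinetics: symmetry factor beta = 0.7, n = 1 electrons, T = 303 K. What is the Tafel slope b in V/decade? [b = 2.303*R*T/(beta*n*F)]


Apply the Tafel slope relation: b = 2.303*R*T/(beta*n*F)
Numerator: 2.303 * 8.314 * 303 = 5801.58
Denominator: 0.7 * 1 * 96485 = 67539.5
b = 5801.58 / 67539.5 = 0.086 V/decade

0.086 V/decade


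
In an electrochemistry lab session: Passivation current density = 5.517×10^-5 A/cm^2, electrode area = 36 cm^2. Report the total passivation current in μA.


I = i_pass * A, then convert A → μA (×10^6)
I = 5.517×10^-5 * 36 * 10^6 = 1986.12 μA

1986.12 μA


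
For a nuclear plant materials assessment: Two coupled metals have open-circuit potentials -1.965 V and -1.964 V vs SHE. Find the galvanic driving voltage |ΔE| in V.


Driving voltage is the absolute potential difference.
|ΔE| = |-1.965 − (-1.964)| = 0.001 V

0.001 V


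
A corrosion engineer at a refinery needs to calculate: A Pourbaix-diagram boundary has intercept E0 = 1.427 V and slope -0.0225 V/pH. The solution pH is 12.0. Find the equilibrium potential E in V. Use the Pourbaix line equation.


Apply the Pourbaix line equation: E = E0 + slope*pH
E = 1.427 + (-0.0225)*12.0 = 1.427 + (-0.27) = 1.157 V
Rounded to 3 decimal places: E = 1.157 V

1.157 V


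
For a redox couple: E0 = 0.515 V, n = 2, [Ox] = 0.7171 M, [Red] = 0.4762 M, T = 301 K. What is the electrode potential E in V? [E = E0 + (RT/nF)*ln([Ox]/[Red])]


Apply the Nernst equation: E = E0 + (RT/nF)*ln([Ox]/[Red])
Step 1: RT/nF = 8.314*301/(2*96485) = 0.01296841 V
Step 2: [Ox]/[Red] = 0.7171/0.4762 = 1.50588
Step 3: ln(1.50588) = 0.409377
Step 4: correction = 0.01296841 * 0.409377 = 0.0053 V
E = 0.515 + 0.0053 = 0.5203 V

0.5203 V


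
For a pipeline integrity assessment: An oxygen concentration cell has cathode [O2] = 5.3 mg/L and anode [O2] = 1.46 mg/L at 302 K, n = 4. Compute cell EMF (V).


Apply the Nernst concentration-cell relation: E = (RT/nF)*ln(C_cathode/C_anode)
RT/nF = 8.314*302/(4*96485) = 0.00650575 V
ln(5.3/1.46) = 1.28927
E = 0.00650575 * 1.28927 = 0.00839 V

0.00839 V


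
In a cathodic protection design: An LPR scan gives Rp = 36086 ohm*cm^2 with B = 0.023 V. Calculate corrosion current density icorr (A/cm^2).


Apply the Stern-Geary relation: icorr = B / Rp
icorr = 0.023 / 36086 = 6.374×10^-7 A/cm^2

6.374×10^-7 A/cm^2


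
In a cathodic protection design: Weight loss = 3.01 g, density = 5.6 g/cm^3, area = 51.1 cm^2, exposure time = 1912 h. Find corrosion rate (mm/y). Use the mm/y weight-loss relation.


Apply the mm/y weight-loss relation: CR = 87600 * W / (D * A * T)
Numerator: 87600 * 3.01 = 263676.0
Denominator: 5.6 * 51.1 * 1912 = 547137.92
CR = 263676.0 / 547137.92 = 0.48192 mm/y

0.48192 mm/y


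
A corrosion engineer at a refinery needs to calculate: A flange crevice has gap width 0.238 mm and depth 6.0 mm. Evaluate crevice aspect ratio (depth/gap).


Aspect ratio = depth / gap
Ratio = 6.0 / 0.238 = 25.2

25.2


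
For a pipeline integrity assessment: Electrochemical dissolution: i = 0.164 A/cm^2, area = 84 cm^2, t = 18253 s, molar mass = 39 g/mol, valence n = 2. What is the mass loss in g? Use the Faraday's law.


Apply Faraday's law: m = i*A*t*M / (n*F)
Total charge passed Q = i*A*t = 0.164*84*18253 = 251453.328 C
m = Q*M/(n*F) = 251453.328*39/(2*96485) = 50.82 g

50.82 g


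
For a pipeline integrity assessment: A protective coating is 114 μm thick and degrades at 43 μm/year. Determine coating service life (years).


Service life = thickness / degradation rate
Life = 114 / 43 = 2.7 years

2.7 years


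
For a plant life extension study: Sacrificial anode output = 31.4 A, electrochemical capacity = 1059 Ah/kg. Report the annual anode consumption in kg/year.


Annual consumption = current * hours per year / capacity
Rate = 31.4 * 8760 / 1059 = 259.7 kg/year

259.7 kg/year


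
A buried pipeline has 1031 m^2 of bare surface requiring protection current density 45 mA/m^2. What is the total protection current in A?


I = area * current density, then convert mA → A (÷1000)
I = 1031 * 45 / 1000 = 46.4 A

46.4 A


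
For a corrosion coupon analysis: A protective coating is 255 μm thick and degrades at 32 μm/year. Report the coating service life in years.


Service life = thickness / degradation rate
Life = 255 / 32 = 8.0 years

8.0 years


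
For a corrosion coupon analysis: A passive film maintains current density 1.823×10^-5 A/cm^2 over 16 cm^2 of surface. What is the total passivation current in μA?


I = i_pass * A, then convert A → μA (×10^6)
I = 1.823×10^-5 * 16 * 10^6 = 291.68 μA

291.68 μA


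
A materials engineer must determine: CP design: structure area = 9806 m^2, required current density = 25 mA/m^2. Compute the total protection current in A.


I = area * current density, then convert mA → A (÷1000)
I = 9806 * 25 / 1000 = 245.15 A

245.15 A


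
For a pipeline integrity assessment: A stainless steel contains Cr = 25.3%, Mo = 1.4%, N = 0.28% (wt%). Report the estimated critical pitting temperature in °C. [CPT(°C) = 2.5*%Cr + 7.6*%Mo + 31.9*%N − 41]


Apply the ASTM G48 empirical CPT estimate: CPT(°C) = 2.5*%Cr + 7.6*%Mo + 31.9*%N − 41
2.5*25.3 = 63.25; 7.6*1.4 = 10.64; 31.9*0.28 = 8.932
CPT = 63.25 + 10.64 + 8.932 − 41 = 41.822 °C
Rounded to 0.1 °C: CPT ≈ 41.8 °C

41.8 °C


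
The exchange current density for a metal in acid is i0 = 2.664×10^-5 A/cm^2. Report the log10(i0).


i0 = 2.664×10^-5 A/cm^2
log10(i0) = -4.574

-4.574


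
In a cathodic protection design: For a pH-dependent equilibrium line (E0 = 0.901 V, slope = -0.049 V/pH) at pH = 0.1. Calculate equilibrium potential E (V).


Apply the Pourbaix line equation: E = E0 + slope*pH
E = 0.901 + (-0.049)*0.1 = 0.901 + (-0.0049) = 0.8961 V
Rounded to 4 decimal places: E = 0.8961 V

0.8961 V


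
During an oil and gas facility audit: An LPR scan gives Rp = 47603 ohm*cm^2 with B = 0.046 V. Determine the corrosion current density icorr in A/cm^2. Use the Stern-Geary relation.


Apply the Stern-Geary relation: icorr = B / Rp
icorr = 0.046 / 47603 = 9.663×10^-7 A/cm^2

9.663×10^-7 A/cm^2


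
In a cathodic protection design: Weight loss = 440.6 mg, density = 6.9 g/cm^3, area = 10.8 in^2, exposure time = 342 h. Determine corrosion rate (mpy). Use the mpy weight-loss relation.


Apply the mpy weight-loss relation: CR = 534 * W / (D * A * T)
Numerator: 534 * 440.6 = 235280.4
Denominator: 6.9 * 10.8 * 342 = 25485.84
CR = 235280.4 / 25485.84 = 9.23181 mpy

9.23181 mpy


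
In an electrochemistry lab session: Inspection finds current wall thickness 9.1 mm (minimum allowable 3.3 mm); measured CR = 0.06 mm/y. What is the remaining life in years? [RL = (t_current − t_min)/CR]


Apply the remaining-life relation: RL = (t_current − t_min) / CR
RL = (9.1 − 3.3) / 0.06 = 5.8 / 0.06 = 96.7 years

96.7 years


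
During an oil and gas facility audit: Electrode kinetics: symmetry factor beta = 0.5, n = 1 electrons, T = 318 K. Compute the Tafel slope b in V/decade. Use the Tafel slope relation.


Apply the Tafel slope relation: b = 2.303*R*T/(beta*n*F)
Numerator: 2.303 * 8.314 * 318 = 6088.79
Denominator: 0.5 * 1 * 96485 = 48242.5
b = 6088.79 / 48242.5 = 0.1262 V/decade

0.1262 V/decade


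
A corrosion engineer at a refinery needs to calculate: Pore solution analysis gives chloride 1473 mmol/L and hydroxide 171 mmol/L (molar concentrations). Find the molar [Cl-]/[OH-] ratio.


Threshold parameter = [Cl-] / [OH-] (molar basis; both in mmol/L, so units cancel)
Ratio = 1473 / 171 = 8.61

8.61


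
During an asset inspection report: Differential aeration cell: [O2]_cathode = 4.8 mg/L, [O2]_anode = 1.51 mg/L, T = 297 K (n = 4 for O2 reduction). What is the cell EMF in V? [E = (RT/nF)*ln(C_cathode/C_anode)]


Apply the Nernst concentration-cell relation: E = (RT/nF)*ln(C_cathode/C_anode)
RT/nF = 8.314*297/(4*96485) = 0.00639804 V
ln(4.8/1.51) = 1.15651
E = 0.00639804 * 1.15651 = 0.0074 V

0.0074 V


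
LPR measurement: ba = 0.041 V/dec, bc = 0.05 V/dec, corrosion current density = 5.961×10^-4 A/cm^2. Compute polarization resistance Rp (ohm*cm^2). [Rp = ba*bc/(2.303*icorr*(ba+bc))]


Apply the Stern-Geary equation: Rp = ba*bc / (2.303*icorr*(ba+bc))
ba*bc = 0.041*0.05 = 0.00205
ba+bc = 0.091; 2.303*icorr*(ba+bc) = 2.303*5.961×10^-4*0.091 = 1.2492647×10^-4
Rp = 0.00205 / 1.2492647×10^-4 = 16.41 ohm*cm^2

16.41 ohm*cm^2


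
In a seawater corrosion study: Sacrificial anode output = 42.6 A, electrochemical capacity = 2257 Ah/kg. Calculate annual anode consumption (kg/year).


Annual consumption = current * hours per year / capacity
Rate = 42.6 * 8760 / 2257 = 165.3 kg/year

165.3 kg/year


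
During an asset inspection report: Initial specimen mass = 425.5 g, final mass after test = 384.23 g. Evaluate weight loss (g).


Weight loss = initial − final
WL = 425.5 − 384.23 = 41.27 g

41.27 g


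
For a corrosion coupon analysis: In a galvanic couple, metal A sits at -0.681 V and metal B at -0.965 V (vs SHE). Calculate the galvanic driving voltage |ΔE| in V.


Driving voltage is the absolute potential difference.
|ΔE| = |-0.681 − (-0.965)| = 0.284 V

0.284 V


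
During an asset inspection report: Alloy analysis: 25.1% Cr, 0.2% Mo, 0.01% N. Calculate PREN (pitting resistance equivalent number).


Apply the PREN formula: PREN = Cr + 3.3*Mo + 16*N
PREN = 25.1 + 3.3*0.2 + 16*0.01
PREN = 25.1 + 0.66 + 0.16 = 25.92

25.92


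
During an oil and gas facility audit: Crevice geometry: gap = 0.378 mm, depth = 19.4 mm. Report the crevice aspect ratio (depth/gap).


Aspect ratio = depth / gap
Ratio = 19.4 / 0.378 = 51.3

51.3


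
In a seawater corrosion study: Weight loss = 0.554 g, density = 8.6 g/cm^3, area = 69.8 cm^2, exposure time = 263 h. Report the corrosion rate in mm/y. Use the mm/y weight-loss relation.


Apply the mm/y weight-loss relation: CR = 87600 * W / (D * A * T)
Numerator: 87600 * 0.554 = 48530.4
Denominator: 8.6 * 69.8 * 263 = 157873.64
CR = 48530.4 / 157873.64 = 0.3074 mm/y

0.3074 mm/y


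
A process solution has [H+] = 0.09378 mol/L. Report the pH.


pH = −log10[H+]
pH = −log10(0.09378) = 1.03

1.03


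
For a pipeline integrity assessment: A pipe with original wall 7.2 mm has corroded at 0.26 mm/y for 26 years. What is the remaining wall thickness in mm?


Remaining wall = original − CR × time
t = 7.2 − 0.26*26 = 7.2 − 6.76 = 0.44 mm

0.44 mm


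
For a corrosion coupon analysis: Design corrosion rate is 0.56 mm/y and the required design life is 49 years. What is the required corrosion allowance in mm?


Corrosion allowance = CR × design life
CA = 0.56 * 49 = 27.44 mm

27.44 mm


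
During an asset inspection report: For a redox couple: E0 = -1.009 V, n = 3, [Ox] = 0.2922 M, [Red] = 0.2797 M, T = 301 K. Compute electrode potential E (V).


Apply the Nernst equation: E = E0 + (RT/nF)*ln([Ox]/[Red])
Step 1: RT/nF = 8.314*301/(3*96485) = 0.00864561 V
Step 2: [Ox]/[Red] = 0.2922/0.2797 = 1.044691
Step 3: ln(1.044691) = 0.043721
Step 4: correction = 0.00864561 * 0.043721 = 0.0004 V
E = -1.009 + 0.0004 = -1.0086 V

-1.0086 V


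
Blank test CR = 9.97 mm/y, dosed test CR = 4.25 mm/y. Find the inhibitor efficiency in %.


Apply the inhibitor-efficiency definition: IE = (CR_blank − CR_inh)/CR_blank × 100
IE = (9.97 − 4.25) / 9.97 × 100
IE = 5.72 / 9.97 × 100 = 57.4 %

57.4 %


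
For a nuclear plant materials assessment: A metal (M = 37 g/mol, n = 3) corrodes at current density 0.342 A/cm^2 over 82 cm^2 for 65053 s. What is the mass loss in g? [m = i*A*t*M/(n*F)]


Apply Faraday's law: m = i*A*t*M / (n*F)
Total charge passed Q = i*A*t = 0.342*82*65053 = 1824346.332 C
m = Q*M/(n*F) = 1824346.332*37/(3*96485) = 233.1997 g

233.1997 g


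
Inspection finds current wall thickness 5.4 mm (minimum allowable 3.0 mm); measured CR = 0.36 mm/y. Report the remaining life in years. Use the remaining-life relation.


Apply the remaining-life relation: RL = (t_current − t_min) / CR
RL = (5.4 − 3.0) / 0.36 = 2.4 / 0.36 = 6.7 years

6.7 years


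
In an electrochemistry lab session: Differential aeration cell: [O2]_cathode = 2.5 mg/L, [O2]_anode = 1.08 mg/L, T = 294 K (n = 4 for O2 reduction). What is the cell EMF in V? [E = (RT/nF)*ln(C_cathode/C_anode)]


Apply the Nernst concentration-cell relation: E = (RT/nF)*ln(C_cathode/C_anode)
RT/nF = 8.314*294/(4*96485) = 0.00633341 V
ln(2.5/1.08) = 0.83933
E = 0.00633341 * 0.83933 = 0.00532 V

0.00532 V


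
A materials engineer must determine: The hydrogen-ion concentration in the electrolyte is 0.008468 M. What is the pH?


pH = −log10[H+]
pH = −log10(0.008468) = 2.07

2.07


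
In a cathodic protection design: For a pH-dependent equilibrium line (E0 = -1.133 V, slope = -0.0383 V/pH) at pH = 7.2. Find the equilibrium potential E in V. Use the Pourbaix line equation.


Apply the Pourbaix line equation: E = E0 + slope*pH
E = -1.133 + (-0.0383)*7.2 = -1.133 + (-0.27576) = -1.40876 V
Rounded to 3 decimal places: E = -1.409 V

-1.409 V


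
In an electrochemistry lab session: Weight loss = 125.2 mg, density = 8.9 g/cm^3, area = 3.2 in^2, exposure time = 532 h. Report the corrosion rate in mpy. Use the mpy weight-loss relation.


Apply the mpy weight-loss relation: CR = 534 * W / (D * A * T)
Numerator: 534 * 125.2 = 66856.8
Denominator: 8.9 * 3.2 * 532 = 15151.36
CR = 66856.8 / 15151.36 = 4.41259 mpy

4.41259 mpy


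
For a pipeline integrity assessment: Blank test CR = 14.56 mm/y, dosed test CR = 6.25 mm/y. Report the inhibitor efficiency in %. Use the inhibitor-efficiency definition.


Apply the inhibitor-efficiency definition: IE = (CR_blank − CR_inh)/CR_blank × 100
IE = (14.56 − 6.25) / 14.56 × 100
IE = 8.31 / 14.56 × 100 = 57.1 %

57.1 %


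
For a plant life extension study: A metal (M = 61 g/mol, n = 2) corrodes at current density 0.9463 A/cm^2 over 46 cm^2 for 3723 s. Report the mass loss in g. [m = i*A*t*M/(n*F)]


Apply Faraday's law: m = i*A*t*M / (n*F)
Total charge passed Q = i*A*t = 0.9463*46*3723 = 162061.4454 C
m = Q*M/(n*F) = 162061.4454*61/(2*96485) = 51.229 g

51.229 g


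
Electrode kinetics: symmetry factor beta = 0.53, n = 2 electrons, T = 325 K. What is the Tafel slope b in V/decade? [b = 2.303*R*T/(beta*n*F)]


Apply the Tafel slope relation: b = 2.303*R*T/(beta*n*F)
Numerator: 2.303 * 8.314 * 325 = 6222.82
Denominator: 0.53 * 2 * 96485 = 102274.1
b = 6222.82 / 102274.1 = 0.0608 V/decade

0.0608 V/decade


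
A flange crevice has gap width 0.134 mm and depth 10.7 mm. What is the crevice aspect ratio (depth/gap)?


Aspect ratio = depth / gap
Ratio = 10.7 / 0.134 = 79.9

79.9


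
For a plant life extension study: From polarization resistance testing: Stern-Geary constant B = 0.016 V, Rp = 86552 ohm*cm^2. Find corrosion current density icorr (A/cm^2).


Apply the Stern-Geary relation: icorr = B / Rp
icorr = 0.016 / 86552 = 1.849×10^-7 A/cm^2

1.849×10^-7 A/cm^2


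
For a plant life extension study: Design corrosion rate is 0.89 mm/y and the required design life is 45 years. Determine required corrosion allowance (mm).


Corrosion allowance = CR × design life
CA = 0.89 * 45 = 40.05 mm

40.05 mm


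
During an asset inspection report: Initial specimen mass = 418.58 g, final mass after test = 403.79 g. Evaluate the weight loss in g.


Weight loss = initial − final
WL = 418.58 − 403.79 = 14.79 g

14.79 g


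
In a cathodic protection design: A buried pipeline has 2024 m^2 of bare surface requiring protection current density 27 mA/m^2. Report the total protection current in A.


I = area * current density, then convert mA → A (÷1000)
I = 2024 * 27 / 1000 = 54.65 A

54.65 A


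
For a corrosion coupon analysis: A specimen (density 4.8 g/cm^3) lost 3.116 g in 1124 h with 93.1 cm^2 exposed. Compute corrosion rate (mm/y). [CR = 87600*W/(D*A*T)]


Apply the mm/y weight-loss relation: CR = 87600 * W / (D * A * T)
Numerator: 87600 * 3.116 = 272961.6
Denominator: 4.8 * 93.1 * 1124 = 502293.12
CR = 272961.6 / 502293.12 = 0.543431 mm/y

0.543431 mm/y


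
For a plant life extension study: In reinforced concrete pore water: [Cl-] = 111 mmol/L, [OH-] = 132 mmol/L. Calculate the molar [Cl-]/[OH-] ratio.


Threshold parameter = [Cl-] / [OH-] (molar basis; both in mmol/L, so units cancel)
Ratio = 111 / 132 = 0.84

0.84


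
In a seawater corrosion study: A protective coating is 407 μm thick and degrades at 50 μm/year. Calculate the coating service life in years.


Service life = thickness / degradation rate
Life = 407 / 50 = 8.1 years

8.1 years


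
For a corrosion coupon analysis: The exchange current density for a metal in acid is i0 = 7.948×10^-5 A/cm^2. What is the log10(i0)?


i0 = 7.948×10^-5 A/cm^2
log10(i0) = -4.1

-4.1


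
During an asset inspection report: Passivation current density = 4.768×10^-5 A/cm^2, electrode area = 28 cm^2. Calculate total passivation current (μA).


I = i_pass * A, then convert A → μA (×10^6)
I = 4.768×10^-5 * 28 * 10^6 = 1335.04 μA

1335.04 μA


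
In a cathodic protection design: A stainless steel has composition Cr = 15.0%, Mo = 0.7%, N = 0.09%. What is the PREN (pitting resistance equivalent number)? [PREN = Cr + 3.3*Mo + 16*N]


Apply the PREN formula: PREN = Cr + 3.3*Mo + 16*N
PREN = 15.0 + 3.3*0.7 + 16*0.09
PREN = 15.0 + 2.31 + 1.44 = 18.75

18.75


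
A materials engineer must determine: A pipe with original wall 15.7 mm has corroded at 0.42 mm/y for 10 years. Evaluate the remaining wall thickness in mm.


Remaining wall = original − CR × time
t = 15.7 − 0.42*10 = 15.7 − 4.2 = 11.5 mm

11.5 mm


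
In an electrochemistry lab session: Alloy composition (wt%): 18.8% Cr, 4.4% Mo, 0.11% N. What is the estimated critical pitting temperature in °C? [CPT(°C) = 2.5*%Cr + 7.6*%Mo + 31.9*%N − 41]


Apply the ASTM G48 empirical CPT estimate: CPT(°C) = 2.5*%Cr + 7.6*%Mo + 31.9*%N − 41
2.5*18.8 = 47; 7.6*4.4 = 33.44; 31.9*0.11 = 3.509
CPT = 47 + 33.44 + 3.509 − 41 = 42.949 °C
Rounded to 0.1 °C: CPT ≈ 42.9 °C

42.9 °C


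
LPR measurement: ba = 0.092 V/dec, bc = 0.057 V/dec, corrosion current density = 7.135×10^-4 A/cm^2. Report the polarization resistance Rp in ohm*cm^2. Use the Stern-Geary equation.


Apply the Stern-Geary equation: Rp = ba*bc / (2.303*icorr*(ba+bc))
ba*bc = 0.092*0.057 = 0.005244
ba+bc = 0.149; 2.303*icorr*(ba+bc) = 2.303*7.135×10^-4*0.149 = 2.4483538×10^-4
Rp = 0.005244 / 2.4483538×10^-4 = 21.42 ohm*cm^2

21.42 ohm*cm^2


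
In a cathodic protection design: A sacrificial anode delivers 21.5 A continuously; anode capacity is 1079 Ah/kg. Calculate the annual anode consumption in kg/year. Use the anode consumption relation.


Annual consumption = current * hours per year / capacity
Rate = 21.5 * 8760 / 1079 = 174.6 kg/year

174.6 kg/year


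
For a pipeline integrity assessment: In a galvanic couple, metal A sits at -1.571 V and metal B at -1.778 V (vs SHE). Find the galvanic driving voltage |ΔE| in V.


Driving voltage is the absolute potential difference.
|ΔE| = |-1.571 − (-1.778)| = 0.207 V

0.207 V


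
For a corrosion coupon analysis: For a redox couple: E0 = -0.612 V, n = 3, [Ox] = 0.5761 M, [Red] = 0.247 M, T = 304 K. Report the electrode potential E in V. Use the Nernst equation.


Apply the Nernst equation: E = E0 + (RT/nF)*ln([Ox]/[Red])
Step 1: RT/nF = 8.314*304/(3*96485) = 0.00873178 V
Step 2: [Ox]/[Red] = 0.5761/0.247 = 2.332389
Step 3: ln(2.332389) = 0.846893
Step 4: correction = 0.00873178 * 0.846893 = 0.0074 V
E = -0.612 + 0.0074 = -0.6046 V

-0.6046 V


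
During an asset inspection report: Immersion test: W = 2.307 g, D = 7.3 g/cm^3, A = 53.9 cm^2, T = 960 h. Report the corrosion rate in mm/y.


Apply the mm/y weight-loss relation: CR = 87600 * W / (D * A * T)
Numerator: 87600 * 2.307 = 202093.2
Denominator: 7.3 * 53.9 * 960 = 377731.2
CR = 202093.2 / 377731.2 = 0.53502 mm/y

0.53502 mm/y


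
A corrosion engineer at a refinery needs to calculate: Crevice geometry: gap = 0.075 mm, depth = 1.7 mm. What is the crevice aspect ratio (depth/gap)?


Aspect ratio = depth / gap
Ratio = 1.7 / 0.075 = 22.7

22.7


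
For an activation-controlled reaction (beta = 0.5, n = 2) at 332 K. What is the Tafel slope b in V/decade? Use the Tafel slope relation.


Apply the Tafel slope relation: b = 2.303*R*T/(beta*n*F)
Numerator: 2.303 * 8.314 * 332 = 6356.85
Denominator: 0.5 * 2 * 96485 = 96485.0
b = 6356.85 / 96485.0 = 0.066 V/decade

0.066 V/decade


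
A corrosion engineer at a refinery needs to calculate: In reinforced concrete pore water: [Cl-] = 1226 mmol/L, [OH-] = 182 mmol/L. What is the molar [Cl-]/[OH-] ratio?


Threshold parameter = [Cl-] / [OH-] (molar basis; both in mmol/L, so units cancel)
Ratio = 1226 / 182 = 6.74

6.74


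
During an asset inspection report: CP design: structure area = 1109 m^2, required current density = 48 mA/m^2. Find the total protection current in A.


I = area * current density, then convert mA → A (÷1000)
I = 1109 * 48 / 1000 = 53.23 A

53.23 A


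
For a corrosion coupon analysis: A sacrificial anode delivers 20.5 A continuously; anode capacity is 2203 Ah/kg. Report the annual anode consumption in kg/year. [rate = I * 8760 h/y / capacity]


Annual consumption = current * hours per year / capacity
Rate = 20.5 * 8760 / 2203 = 81.5 kg/year

81.5 kg/year


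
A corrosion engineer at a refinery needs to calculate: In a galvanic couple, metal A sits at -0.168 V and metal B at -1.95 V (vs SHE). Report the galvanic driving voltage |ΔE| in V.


Driving voltage is the absolute potential difference.
|ΔE| = |-0.168 − (-1.95)| = 1.782 V

1.782 V


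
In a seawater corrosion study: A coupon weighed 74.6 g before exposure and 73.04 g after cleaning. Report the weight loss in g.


Weight loss = initial − final
WL = 74.6 − 73.04 = 1.56 g

1.56 g


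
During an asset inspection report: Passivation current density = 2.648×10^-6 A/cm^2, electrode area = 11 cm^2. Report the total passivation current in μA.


I = i_pass * A, then convert A → μA (×10^6)
I = 2.648×10^-6 * 11 * 10^6 = 29.13 μA

29.13 μA


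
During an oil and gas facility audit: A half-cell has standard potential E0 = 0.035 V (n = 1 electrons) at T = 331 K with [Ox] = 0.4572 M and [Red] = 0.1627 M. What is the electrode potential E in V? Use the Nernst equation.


Apply the Nernst equation: E = E0 + (RT/nF)*ln([Ox]/[Red])
Step 1: RT/nF = 8.314*331/(1*96485) = 0.02852188 V
Step 2: [Ox]/[Red] = 0.4572/0.1627 = 2.81008
Step 3: ln(2.81008) = 1.033213
Step 4: correction = 0.02852188 * 1.033213 = 0.0295 V
E = 0.035 + 0.0295 = 0.0645 V

0.0645 V


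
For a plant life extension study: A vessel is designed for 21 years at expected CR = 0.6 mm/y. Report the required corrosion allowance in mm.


Corrosion allowance = CR × design life
CA = 0.6 * 21 = 12.6 mm

12.6 mm


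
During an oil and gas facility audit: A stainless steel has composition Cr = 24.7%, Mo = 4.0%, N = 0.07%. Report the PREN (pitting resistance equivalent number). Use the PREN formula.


Apply the PREN formula: PREN = Cr + 3.3*Mo + 16*N
PREN = 24.7 + 3.3*4.0 + 16*0.07
PREN = 24.7 + 13.2 + 1.12 = 39.02

39.02


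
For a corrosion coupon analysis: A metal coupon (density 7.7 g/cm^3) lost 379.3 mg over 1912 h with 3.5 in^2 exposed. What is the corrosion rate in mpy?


Apply the mpy weight-loss relation: CR = 534 * W / (D * A * T)
Numerator: 534 * 379.3 = 202546.2
Denominator: 7.7 * 3.5 * 1912 = 51528.4
CR = 202546.2 / 51528.4 = 3.93077 mpy

3.93077 mpy


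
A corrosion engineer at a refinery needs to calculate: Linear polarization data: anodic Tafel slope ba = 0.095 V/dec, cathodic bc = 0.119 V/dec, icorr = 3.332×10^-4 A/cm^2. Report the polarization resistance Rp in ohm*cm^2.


Apply the Stern-Geary equation: Rp = ba*bc / (2.303*icorr*(ba+bc))
ba*bc = 0.095*0.119 = 0.011305
ba+bc = 0.214; 2.303*icorr*(ba+bc) = 2.303*3.332×10^-4*0.214 = 1.6421495×10^-4
Rp = 0.011305 / 1.6421495×10^-4 = 68.84 ohm*cm^2

68.84 ohm*cm^2


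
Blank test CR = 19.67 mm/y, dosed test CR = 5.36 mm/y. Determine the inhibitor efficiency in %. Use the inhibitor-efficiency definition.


Apply the inhibitor-efficiency definition: IE = (CR_blank − CR_inh)/CR_blank × 100
IE = (19.67 − 5.36) / 19.67 × 100
IE = 14.31 / 19.67 × 100 = 72.8 %

72.8 %


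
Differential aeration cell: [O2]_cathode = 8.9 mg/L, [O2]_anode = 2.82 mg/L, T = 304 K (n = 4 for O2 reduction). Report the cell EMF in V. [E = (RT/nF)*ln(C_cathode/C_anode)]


Apply the Nernst concentration-cell relation: E = (RT/nF)*ln(C_cathode/C_anode)
RT/nF = 8.314*304/(4*96485) = 0.00654883 V
ln(8.9/2.82) = 1.14931
E = 0.00654883 * 1.14931 = 0.00753 V

0.00753 V


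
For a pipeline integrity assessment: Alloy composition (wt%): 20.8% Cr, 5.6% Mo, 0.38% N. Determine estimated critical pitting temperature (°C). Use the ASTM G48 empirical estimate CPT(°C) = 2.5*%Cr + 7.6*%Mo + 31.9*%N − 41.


Apply the ASTM G48 empirical CPT estimate: CPT(°C) = 2.5*%Cr + 7.6*%Mo + 31.9*%N − 41
2.5*20.8 = 52; 7.6*5.6 = 42.56; 31.9*0.38 = 12.122
CPT = 52 + 42.56 + 12.122 − 41 = 65.682 °C
Rounded to 0.1 °C: CPT ≈ 65.7 °C

65.7 °C


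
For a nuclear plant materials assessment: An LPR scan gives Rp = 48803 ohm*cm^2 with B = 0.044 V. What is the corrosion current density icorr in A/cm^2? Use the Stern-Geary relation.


Apply the Stern-Geary relation: icorr = B / Rp
icorr = 0.044 / 48803 = 9.016×10^-7 A/cm^2

9.016×10^-7 A/cm^2


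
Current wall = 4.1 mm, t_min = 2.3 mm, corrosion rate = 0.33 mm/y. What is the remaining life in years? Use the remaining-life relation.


Apply the remaining-life relation: RL = (t_current − t_min) / CR
RL = (4.1 − 2.3) / 0.33 = 1.8 / 0.33 = 5.5 years

5.5 years


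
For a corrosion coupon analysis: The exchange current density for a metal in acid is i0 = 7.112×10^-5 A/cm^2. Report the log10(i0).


i0 = 7.112×10^-5 A/cm^2
log10(i0) = -4.148

-4.148


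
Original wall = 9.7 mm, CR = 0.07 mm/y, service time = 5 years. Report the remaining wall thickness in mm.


Remaining wall = original − CR × time
t = 9.7 − 0.07*5 = 9.7 − 0.35 = 9.35 mm

9.35 mm


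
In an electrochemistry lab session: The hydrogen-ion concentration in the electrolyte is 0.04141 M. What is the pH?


pH = −log10[H+]
pH = −log10(0.04141) = 1.38

1.38


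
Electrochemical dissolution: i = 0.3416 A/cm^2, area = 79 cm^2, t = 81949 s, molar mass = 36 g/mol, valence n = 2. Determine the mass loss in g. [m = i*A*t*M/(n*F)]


Apply Faraday's law: m = i*A*t*M / (n*F)
Total charge passed Q = i*A*t = 0.3416*79*81949 = 2211508.4936 C
m = Q*M/(n*F) = 2211508.4936*36/(2*96485) = 412.5735 g

412.5735 g


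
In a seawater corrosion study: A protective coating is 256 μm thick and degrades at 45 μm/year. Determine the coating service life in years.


Service life = thickness / degradation rate
Life = 256 / 45 = 5.7 years

5.7 years


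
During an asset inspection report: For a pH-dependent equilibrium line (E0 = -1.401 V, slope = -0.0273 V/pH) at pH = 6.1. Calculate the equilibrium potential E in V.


Apply the Pourbaix line equation: E = E0 + slope*pH
E = -1.401 + (-0.0273)*6.1 = -1.401 + (-0.16653) = -1.56753 V
Rounded to 4 decimal places: E = -1.5675 V

-1.5675 V


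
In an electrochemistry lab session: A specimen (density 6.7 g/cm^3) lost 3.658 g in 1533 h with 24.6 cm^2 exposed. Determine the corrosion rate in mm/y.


Apply the mm/y weight-loss relation: CR = 87600 * W / (D * A * T)
Numerator: 87600 * 3.658 = 320440.8
Denominator: 6.7 * 24.6 * 1533 = 252669.06
CR = 320440.8 / 252669.06 = 1.268223 mm/y

1.268223 mm/y


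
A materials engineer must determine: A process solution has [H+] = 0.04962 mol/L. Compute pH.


pH = −log10[H+]
pH = −log10(0.04962) = 1.3

1.3


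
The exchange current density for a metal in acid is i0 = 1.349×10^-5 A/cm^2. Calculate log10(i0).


i0 = 1.349×10^-5 A/cm^2
log10(i0) = -4.87

-4.87


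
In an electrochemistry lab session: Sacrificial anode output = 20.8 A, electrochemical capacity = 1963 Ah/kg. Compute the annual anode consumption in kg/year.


Annual consumption = current * hours per year / capacity
Rate = 20.8 * 8760 / 1963 = 92.8 kg/year

92.8 kg/year


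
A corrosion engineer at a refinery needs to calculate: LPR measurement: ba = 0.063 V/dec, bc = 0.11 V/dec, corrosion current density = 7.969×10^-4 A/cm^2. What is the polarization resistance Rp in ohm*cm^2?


Apply the Stern-Geary equation: Rp = ba*bc / (2.303*icorr*(ba+bc))
ba*bc = 0.063*0.11 = 0.00693
ba+bc = 0.173; 2.303*icorr*(ba+bc) = 2.303*7.969×10^-4*0.173 = 3.175001×10^-4
Rp = 0.00693 / 3.175001×10^-4 = 21.83 ohm*cm^2

21.83 ohm*cm^2


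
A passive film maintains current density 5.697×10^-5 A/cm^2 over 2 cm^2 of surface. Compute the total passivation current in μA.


I = i_pass * A, then convert A → μA (×10^6)
I = 5.697×10^-5 * 2 * 10^6 = 113.94 μA

113.94 μA


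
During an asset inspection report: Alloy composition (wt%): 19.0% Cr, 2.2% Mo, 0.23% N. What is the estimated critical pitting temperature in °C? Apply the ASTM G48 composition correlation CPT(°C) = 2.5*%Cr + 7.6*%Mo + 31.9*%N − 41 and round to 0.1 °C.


Apply the ASTM G48 empirical CPT estimate: CPT(°C) = 2.5*%Cr + 7.6*%Mo + 31.9*%N − 41
2.5*19.0 = 47.5; 7.6*2.2 = 16.72; 31.9*0.23 = 7.337
CPT = 47.5 + 16.72 + 7.337 − 41 = 30.557 °C
Rounded to 0.1 °C: CPT ≈ 30.6 °C

30.6 °C


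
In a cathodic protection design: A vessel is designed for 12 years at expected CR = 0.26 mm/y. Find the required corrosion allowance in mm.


Corrosion allowance = CR × design life
CA = 0.26 * 12 = 3.12 mm

3.12 mm


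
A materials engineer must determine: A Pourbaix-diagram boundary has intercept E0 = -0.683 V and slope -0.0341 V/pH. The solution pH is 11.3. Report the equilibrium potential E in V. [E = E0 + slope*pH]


Apply the Pourbaix line equation: E = E0 + slope*pH
E = -0.683 + (-0.0341)*11.3 = -0.683 + (-0.38533) = -1.06833 V
Rounded to 4 decimal places: E = -1.0683 V

-1.0683 V


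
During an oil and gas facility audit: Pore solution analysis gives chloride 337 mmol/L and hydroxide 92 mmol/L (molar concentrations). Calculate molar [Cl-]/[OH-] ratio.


Threshold parameter = [Cl-] / [OH-] (molar basis; both in mmol/L, so units cancel)
Ratio = 337 / 92 = 3.66

3.66


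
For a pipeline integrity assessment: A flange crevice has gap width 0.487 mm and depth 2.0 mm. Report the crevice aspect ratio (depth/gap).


Aspect ratio = depth / gap
Ratio = 2.0 / 0.487 = 4.1

4.1


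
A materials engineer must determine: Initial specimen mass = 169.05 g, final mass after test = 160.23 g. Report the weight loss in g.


Weight loss = initial − final
WL = 169.05 − 160.23 = 8.82 g

8.82 g


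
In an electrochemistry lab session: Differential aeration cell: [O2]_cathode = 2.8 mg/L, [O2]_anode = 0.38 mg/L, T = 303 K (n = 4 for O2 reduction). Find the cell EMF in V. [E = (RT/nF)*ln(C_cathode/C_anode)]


Apply the Nernst concentration-cell relation: E = (RT/nF)*ln(C_cathode/C_anode)
RT/nF = 8.314*303/(4*96485) = 0.00652729 V
ln(2.8/0.38) = 1.9972
E = 0.00652729 * 1.9972 = 0.01304 V

0.01304 V


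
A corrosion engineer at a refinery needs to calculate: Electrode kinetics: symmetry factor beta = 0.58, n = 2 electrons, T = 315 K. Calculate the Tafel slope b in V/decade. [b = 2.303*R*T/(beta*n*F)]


Apply the Tafel slope relation: b = 2.303*R*T/(beta*n*F)
Numerator: 2.303 * 8.314 * 315 = 6031.35
Denominator: 0.58 * 2 * 96485 = 111922.6
b = 6031.35 / 111922.6 = 0.0539 V/decade

0.0539 V/decade


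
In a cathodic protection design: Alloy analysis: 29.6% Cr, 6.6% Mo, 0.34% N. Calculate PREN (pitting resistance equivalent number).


Apply the PREN formula: PREN = Cr + 3.3*Mo + 16*N
PREN = 29.6 + 3.3*6.6 + 16*0.34
PREN = 29.6 + 21.78 + 5.44 = 56.82

56.82


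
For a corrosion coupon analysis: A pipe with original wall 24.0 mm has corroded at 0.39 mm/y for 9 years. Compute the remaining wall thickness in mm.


Remaining wall = original − CR × time
t = 24.0 − 0.39*9 = 24.0 − 3.51 = 20.49 mm

20.49 mm


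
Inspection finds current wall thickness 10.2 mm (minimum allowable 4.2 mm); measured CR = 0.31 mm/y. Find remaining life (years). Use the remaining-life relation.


Apply the remaining-life relation: RL = (t_current − t_min) / CR
RL = (10.2 − 4.2) / 0.31 = 6.0 / 0.31 = 19.4 years

19.4 years


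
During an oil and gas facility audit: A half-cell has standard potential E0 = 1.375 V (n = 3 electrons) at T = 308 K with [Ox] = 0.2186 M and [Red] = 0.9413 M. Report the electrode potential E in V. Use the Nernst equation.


Apply the Nernst equation: E = E0 + (RT/nF)*ln([Ox]/[Red])
Step 1: RT/nF = 8.314*308/(3*96485) = 0.00884667 V
Step 2: [Ox]/[Red] = 0.2186/0.9413 = 0.232232
Step 3: ln(0.232232) = -1.460018
Step 4: correction = 0.00884667 * -1.460018 = -0.0129 V
E = 1.375 + -0.0129 = 1.3621 V

1.3621 V


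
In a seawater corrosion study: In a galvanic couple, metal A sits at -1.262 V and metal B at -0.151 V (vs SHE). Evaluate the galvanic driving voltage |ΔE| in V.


Driving voltage is the absolute potential difference.
|ΔE| = |-1.262 − (-0.151)| = 1.111 V

1.111 V


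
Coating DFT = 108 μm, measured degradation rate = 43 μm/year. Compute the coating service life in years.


Service life = thickness / degradation rate
Life = 108 / 43 = 2.5 years

2.5 years


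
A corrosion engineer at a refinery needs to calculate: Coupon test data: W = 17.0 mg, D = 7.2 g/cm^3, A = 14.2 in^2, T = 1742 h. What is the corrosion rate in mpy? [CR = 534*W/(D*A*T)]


Apply the mpy weight-loss relation: CR = 534 * W / (D * A * T)
Numerator: 534 * 17.0 = 9078.0
Denominator: 7.2 * 14.2 * 1742 = 178102.08
CR = 9078.0 / 178102.08 = 0.05097 mpy

0.05097 mpy


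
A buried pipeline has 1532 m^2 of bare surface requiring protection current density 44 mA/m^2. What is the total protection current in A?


I = area * current density, then convert mA → A (÷1000)
I = 1532 * 44 / 1000 = 67.41 A

67.41 A
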